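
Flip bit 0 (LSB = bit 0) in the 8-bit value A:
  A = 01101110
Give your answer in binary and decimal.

Mask = 1 << 0 = 00000001
Bit 0 of A is 0; XOR with the mask flips it to 1.
  01101110
^ 00000001
----------
  01101111

Answer: 01101111 (111)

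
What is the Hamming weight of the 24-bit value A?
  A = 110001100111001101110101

110001100111001101110101
1-bits at positions (from bit 0 = LSB): 0, 2, 4, 5, 6, 8, 9, 12, 13, 14, 17, 18, 22, 23
Count = 14

Answer: 14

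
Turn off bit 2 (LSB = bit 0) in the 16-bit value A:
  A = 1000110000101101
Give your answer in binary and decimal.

Mask = ~(1 << 2) = 1111111111111011
Bit 2 of A is 1, so AND-ing with the mask clears it to 0.
  1000110000101101
& 1111111111111011
------------------
  1000110000101001

Answer: 1000110000101001 (35881)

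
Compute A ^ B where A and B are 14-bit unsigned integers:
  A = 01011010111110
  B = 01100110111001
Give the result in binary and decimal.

Apply ^ to each column (1 where bits differ):
  01011010111110
^ 01100110111001
----------------
  00111100000111

Answer: 00111100000111 (3847)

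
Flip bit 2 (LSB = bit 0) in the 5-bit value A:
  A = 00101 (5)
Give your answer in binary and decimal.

Mask = 1 << 2 = 00100
Bit 2 of A is 1; XOR with the mask flips it to 0.
  00101
^ 00100
-------
  00001

Answer: 00001 (1)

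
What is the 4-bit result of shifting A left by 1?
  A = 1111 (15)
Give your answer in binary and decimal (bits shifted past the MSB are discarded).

Shift left by 1: drop the top 1 bit(s), append 1 zero(s) on the right.
  1111  ->  discard [1], keep [111], append 0
= 1110

Answer: 1110 (14)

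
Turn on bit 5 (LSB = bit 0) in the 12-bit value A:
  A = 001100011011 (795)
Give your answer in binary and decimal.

Mask = 1 << 5 = 000000100000
Bit 5 of A is 0, so OR-ing with the mask flips it to 1.
  001100011011
| 000000100000
--------------
  001100111011

Answer: 001100111011 (827)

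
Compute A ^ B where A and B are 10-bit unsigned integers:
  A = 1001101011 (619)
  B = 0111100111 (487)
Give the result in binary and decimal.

Apply ^ to each column (1 where bits differ):
  1001101011
^ 0111100111
------------
  1110001100

Answer: 1110001100 (908)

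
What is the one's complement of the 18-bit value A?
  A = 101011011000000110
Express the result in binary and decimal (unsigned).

Flip each bit (0->1, 1->0):
  101011011000000110
  010100100111111001

Answer: 010100100111111001 (84473)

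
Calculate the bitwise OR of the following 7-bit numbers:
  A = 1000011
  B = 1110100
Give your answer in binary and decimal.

Apply | to each column (1 where either bit is 1):
  1000011
| 1110100
---------
  1110111

Answer: 1110111 (119)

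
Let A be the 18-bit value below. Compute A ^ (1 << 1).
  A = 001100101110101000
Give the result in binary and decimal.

Mask = 1 << 1 = 000000000000000010
Bit 1 of A is 0; XOR with the mask flips it to 1.
  001100101110101000
^ 000000000000000010
--------------------
  001100101110101010

Answer: 001100101110101010 (52138)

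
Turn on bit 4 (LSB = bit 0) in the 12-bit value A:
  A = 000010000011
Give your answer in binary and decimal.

Mask = 1 << 4 = 000000010000
Bit 4 of A is 0, so OR-ing with the mask flips it to 1.
  000010000011
| 000000010000
--------------
  000010010011

Answer: 000010010011 (147)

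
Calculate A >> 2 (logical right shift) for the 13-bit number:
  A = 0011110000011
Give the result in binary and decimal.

Logical shift right by 2: drop the bottom 2 bit(s), prepend 2 zero(s) on the left.
  0011110000011  ->  keep [00111100000], discard [11], prepend 00
= 0000111100000

Answer: 0000111100000 (480)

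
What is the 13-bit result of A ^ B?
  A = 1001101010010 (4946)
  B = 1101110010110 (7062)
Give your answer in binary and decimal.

Apply ^ to each column (1 where bits differ):
  1001101010010
^ 1101110010110
---------------
  0100011000100

Answer: 0100011000100 (2244)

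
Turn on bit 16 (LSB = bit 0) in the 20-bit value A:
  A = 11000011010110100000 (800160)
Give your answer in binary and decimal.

Mask = 1 << 16 = 00010000000000000000
Bit 16 of A is 0, so OR-ing with the mask flips it to 1.
  11000011010110100000
| 00010000000000000000
----------------------
  11010011010110100000

Answer: 11010011010110100000 (865696)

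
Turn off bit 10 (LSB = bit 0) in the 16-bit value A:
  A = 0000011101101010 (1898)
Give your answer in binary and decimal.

Mask = ~(1 << 10) = 1111101111111111
Bit 10 of A is 1, so AND-ing with the mask clears it to 0.
  0000011101101010
& 1111101111111111
------------------
  0000001101101010

Answer: 0000001101101010 (874)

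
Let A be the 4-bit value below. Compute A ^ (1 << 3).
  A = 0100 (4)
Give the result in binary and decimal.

Mask = 1 << 3 = 1000
Bit 3 of A is 0; XOR with the mask flips it to 1.
  0100
^ 1000
------
  1100

Answer: 1100 (12)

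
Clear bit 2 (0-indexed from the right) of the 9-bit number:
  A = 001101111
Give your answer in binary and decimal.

Mask = ~(1 << 2) = 111111011
Bit 2 of A is 1, so AND-ing with the mask clears it to 0.
  001101111
& 111111011
-----------
  001101011

Answer: 001101011 (107)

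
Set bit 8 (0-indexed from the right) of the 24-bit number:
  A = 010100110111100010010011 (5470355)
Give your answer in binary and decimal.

Mask = 1 << 8 = 000000000000000100000000
Bit 8 of A is 0, so OR-ing with the mask flips it to 1.
  010100110111100010010011
| 000000000000000100000000
--------------------------
  010100110111100110010011

Answer: 010100110111100110010011 (5470611)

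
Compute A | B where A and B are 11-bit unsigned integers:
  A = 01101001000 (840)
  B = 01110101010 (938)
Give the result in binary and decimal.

Apply | to each column (1 where either bit is 1):
  01101001000
| 01110101010
-------------
  01111101010

Answer: 01111101010 (1002)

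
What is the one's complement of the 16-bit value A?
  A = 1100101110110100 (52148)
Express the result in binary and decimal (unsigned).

Flip each bit (0->1, 1->0):
  1100101110110100
  0011010001001011

Answer: 0011010001001011 (13387)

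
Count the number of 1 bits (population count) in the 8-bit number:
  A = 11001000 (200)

11001000
1-bits at positions (from bit 0 = LSB): 3, 6, 7
Count = 3

Answer: 3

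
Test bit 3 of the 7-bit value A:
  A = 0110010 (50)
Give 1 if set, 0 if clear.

Bit 3 is the 4th from the right.
  0110010
     ^
That bit is 0.

Answer: 0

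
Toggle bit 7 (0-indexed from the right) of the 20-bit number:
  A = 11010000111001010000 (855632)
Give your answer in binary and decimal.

Mask = 1 << 7 = 00000000000010000000
Bit 7 of A is 0; XOR with the mask flips it to 1.
  11010000111001010000
^ 00000000000010000000
----------------------
  11010000111011010000

Answer: 11010000111011010000 (855760)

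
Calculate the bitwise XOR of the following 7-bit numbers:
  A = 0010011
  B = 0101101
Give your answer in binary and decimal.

Apply ^ to each column (1 where bits differ):
  0010011
^ 0101101
---------
  0111110

Answer: 0111110 (62)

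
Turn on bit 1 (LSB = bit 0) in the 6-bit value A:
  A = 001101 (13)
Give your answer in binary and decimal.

Mask = 1 << 1 = 000010
Bit 1 of A is 0, so OR-ing with the mask flips it to 1.
  001101
| 000010
--------
  001111

Answer: 001111 (15)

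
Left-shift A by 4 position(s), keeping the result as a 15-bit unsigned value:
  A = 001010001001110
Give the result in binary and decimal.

Shift left by 4: drop the top 4 bit(s), append 4 zero(s) on the right.
  001010001001110  ->  discard [0010], keep [10001001110], append 0000
= 100010011100000

Answer: 100010011100000 (17632)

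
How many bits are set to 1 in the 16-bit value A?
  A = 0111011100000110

0111011100000110
1-bits at positions (from bit 0 = LSB): 1, 2, 8, 9, 10, 12, 13, 14
Count = 8

Answer: 8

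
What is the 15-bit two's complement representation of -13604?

1. Binary of +13604:  011010100100100
2. Invert bits:     100101011011011
3. Add 1:           100101011011100

Answer: 100101011011100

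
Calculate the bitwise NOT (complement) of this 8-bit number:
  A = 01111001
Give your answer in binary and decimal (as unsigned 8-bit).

Flip each bit (0->1, 1->0):
  01111001
  10000110

Answer: 10000110 (134)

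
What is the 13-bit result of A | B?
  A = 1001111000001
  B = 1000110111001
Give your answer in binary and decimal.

Apply | to each column (1 where either bit is 1):
  1001111000001
| 1000110111001
---------------
  1001111111001

Answer: 1001111111001 (5113)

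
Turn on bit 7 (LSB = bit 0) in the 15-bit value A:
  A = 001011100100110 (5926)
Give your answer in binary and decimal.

Mask = 1 << 7 = 000000010000000
Bit 7 of A is 0, so OR-ing with the mask flips it to 1.
  001011100100110
| 000000010000000
-----------------
  001011110100110

Answer: 001011110100110 (6054)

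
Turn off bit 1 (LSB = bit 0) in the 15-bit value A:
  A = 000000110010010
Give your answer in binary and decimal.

Mask = ~(1 << 1) = 111111111111101
Bit 1 of A is 1, so AND-ing with the mask clears it to 0.
  000000110010010
& 111111111111101
-----------------
  000000110010000

Answer: 000000110010000 (400)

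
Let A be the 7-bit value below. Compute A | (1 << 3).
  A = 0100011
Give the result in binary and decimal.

Mask = 1 << 3 = 0001000
Bit 3 of A is 0, so OR-ing with the mask flips it to 1.
  0100011
| 0001000
---------
  0101011

Answer: 0101011 (43)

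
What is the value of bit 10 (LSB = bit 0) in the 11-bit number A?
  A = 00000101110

Bit 10 is the 11th from the right.
  00000101110
  ^
That bit is 0.

Answer: 0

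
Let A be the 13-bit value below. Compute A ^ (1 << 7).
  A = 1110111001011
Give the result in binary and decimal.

Mask = 1 << 7 = 0000010000000
Bit 7 of A is 1; XOR with the mask flips it to 0.
  1110111001011
^ 0000010000000
---------------
  1110101001011

Answer: 1110101001011 (7499)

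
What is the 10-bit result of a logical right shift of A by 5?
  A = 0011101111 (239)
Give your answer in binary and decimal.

Logical shift right by 5: drop the bottom 5 bit(s), prepend 5 zero(s) on the left.
  0011101111  ->  keep [00111], discard [01111], prepend 00000
= 0000000111

Answer: 0000000111 (7)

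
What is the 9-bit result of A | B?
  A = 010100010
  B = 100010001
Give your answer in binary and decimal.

Apply | to each column (1 where either bit is 1):
  010100010
| 100010001
-----------
  110110011

Answer: 110110011 (435)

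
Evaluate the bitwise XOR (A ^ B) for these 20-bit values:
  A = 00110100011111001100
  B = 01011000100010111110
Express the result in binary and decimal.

Apply ^ to each column (1 where bits differ):
  00110100011111001100
^ 01011000100010111110
----------------------
  01101100111101110010

Answer: 01101100111101110010 (446322)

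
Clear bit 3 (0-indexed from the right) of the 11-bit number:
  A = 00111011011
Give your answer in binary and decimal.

Mask = ~(1 << 3) = 11111110111
Bit 3 of A is 1, so AND-ing with the mask clears it to 0.
  00111011011
& 11111110111
-------------
  00111010011

Answer: 00111010011 (467)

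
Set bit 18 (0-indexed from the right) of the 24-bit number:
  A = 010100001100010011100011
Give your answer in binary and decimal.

Mask = 1 << 18 = 000001000000000000000000
Bit 18 of A is 0, so OR-ing with the mask flips it to 1.
  010100001100010011100011
| 000001000000000000000000
--------------------------
  010101001100010011100011

Answer: 010101001100010011100011 (5555427)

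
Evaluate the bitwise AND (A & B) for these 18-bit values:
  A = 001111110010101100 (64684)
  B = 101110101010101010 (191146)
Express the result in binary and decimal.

Apply & to each column (1 only where both bits are 1):
  001111110010101100
& 101110101010101010
--------------------
  001110100010101000

Answer: 001110100010101000 (59560)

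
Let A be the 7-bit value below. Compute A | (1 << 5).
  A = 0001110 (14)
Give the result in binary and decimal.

Mask = 1 << 5 = 0100000
Bit 5 of A is 0, so OR-ing with the mask flips it to 1.
  0001110
| 0100000
---------
  0101110

Answer: 0101110 (46)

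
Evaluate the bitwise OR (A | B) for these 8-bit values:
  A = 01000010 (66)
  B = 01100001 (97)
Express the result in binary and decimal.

Apply | to each column (1 where either bit is 1):
  01000010
| 01100001
----------
  01100011

Answer: 01100011 (99)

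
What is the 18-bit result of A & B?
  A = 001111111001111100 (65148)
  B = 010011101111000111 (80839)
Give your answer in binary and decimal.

Apply & to each column (1 only where both bits are 1):
  001111111001111100
& 010011101111000111
--------------------
  000011101001000100

Answer: 000011101001000100 (14916)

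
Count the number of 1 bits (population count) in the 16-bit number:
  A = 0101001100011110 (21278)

0101001100011110
1-bits at positions (from bit 0 = LSB): 1, 2, 3, 4, 8, 9, 12, 14
Count = 8

Answer: 8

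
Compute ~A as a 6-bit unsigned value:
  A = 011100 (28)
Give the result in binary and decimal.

Flip each bit (0->1, 1->0):
  011100
  100011

Answer: 100011 (35)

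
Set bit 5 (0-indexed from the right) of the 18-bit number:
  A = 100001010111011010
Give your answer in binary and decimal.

Mask = 1 << 5 = 000000000000100000
Bit 5 of A is 0, so OR-ing with the mask flips it to 1.
  100001010111011010
| 000000000000100000
--------------------
  100001010111111010

Answer: 100001010111111010 (136698)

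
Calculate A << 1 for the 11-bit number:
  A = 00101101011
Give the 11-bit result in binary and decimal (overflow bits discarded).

Shift left by 1: drop the top 1 bit(s), append 1 zero(s) on the right.
  00101101011  ->  discard [0], keep [0101101011], append 0
= 01011010110

Answer: 01011010110 (726)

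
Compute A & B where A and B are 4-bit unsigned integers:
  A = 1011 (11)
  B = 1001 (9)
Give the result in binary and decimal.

Apply & to each column (1 only where both bits are 1):
  1011
& 1001
------
  1001

Answer: 1001 (9)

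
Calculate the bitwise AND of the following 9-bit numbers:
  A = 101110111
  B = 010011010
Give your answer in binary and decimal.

Apply & to each column (1 only where both bits are 1):
  101110111
& 010011010
-----------
  000010010

Answer: 000010010 (18)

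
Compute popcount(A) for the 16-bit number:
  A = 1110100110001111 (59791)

1110100110001111
1-bits at positions (from bit 0 = LSB): 0, 1, 2, 3, 7, 8, 11, 13, 14, 15
Count = 10

Answer: 10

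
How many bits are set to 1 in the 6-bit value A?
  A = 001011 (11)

001011
1-bits at positions (from bit 0 = LSB): 0, 1, 3
Count = 3

Answer: 3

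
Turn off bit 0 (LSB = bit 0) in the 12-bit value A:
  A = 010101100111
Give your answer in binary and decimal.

Mask = ~(1 << 0) = 111111111110
Bit 0 of A is 1, so AND-ing with the mask clears it to 0.
  010101100111
& 111111111110
--------------
  010101100110

Answer: 010101100110 (1382)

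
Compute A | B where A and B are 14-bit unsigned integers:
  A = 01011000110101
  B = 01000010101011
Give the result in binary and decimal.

Apply | to each column (1 where either bit is 1):
  01011000110101
| 01000010101011
----------------
  01011010111111

Answer: 01011010111111 (5823)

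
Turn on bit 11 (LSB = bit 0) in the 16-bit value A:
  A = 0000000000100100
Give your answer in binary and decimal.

Mask = 1 << 11 = 0000100000000000
Bit 11 of A is 0, so OR-ing with the mask flips it to 1.
  0000000000100100
| 0000100000000000
------------------
  0000100000100100

Answer: 0000100000100100 (2084)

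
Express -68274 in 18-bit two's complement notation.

1. Binary of +68274:  010000101010110010
2. Invert bits:     101111010101001101
3. Add 1:           101111010101001110

Answer: 101111010101001110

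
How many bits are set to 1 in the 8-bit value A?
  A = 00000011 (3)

00000011
1-bits at positions (from bit 0 = LSB): 0, 1
Count = 2

Answer: 2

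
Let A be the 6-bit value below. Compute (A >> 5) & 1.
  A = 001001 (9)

Bit 5 is the 6th from the right.
  001001
  ^
That bit is 0.

Answer: 0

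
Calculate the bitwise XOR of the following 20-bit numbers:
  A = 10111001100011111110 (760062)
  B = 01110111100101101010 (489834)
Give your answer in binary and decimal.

Apply ^ to each column (1 where bits differ):
  10111001100011111110
^ 01110111100101101010
----------------------
  11001110000110010100

Answer: 11001110000110010100 (844180)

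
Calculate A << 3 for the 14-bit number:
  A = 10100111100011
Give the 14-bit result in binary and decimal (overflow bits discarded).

Shift left by 3: drop the top 3 bit(s), append 3 zero(s) on the right.
  10100111100011  ->  discard [101], keep [00111100011], append 000
= 00111100011000

Answer: 00111100011000 (3864)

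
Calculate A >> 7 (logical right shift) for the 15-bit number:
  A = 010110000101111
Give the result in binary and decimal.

Logical shift right by 7: drop the bottom 7 bit(s), prepend 7 zero(s) on the left.
  010110000101111  ->  keep [01011000], discard [0101111], prepend 0000000
= 000000001011000

Answer: 000000001011000 (88)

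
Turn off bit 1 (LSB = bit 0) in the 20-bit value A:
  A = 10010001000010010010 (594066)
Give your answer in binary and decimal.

Mask = ~(1 << 1) = 11111111111111111101
Bit 1 of A is 1, so AND-ing with the mask clears it to 0.
  10010001000010010010
& 11111111111111111101
----------------------
  10010001000010010000

Answer: 10010001000010010000 (594064)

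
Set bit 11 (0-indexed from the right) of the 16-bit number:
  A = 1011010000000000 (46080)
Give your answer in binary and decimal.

Mask = 1 << 11 = 0000100000000000
Bit 11 of A is 0, so OR-ing with the mask flips it to 1.
  1011010000000000
| 0000100000000000
------------------
  1011110000000000

Answer: 1011110000000000 (48128)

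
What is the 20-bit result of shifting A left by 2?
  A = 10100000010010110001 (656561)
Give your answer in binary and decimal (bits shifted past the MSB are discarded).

Shift left by 2: drop the top 2 bit(s), append 2 zero(s) on the right.
  10100000010010110001  ->  discard [10], keep [100000010010110001], append 00
= 10000001001011000100

Answer: 10000001001011000100 (529092)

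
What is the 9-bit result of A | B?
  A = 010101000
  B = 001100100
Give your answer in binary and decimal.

Apply | to each column (1 where either bit is 1):
  010101000
| 001100100
-----------
  011101100

Answer: 011101100 (236)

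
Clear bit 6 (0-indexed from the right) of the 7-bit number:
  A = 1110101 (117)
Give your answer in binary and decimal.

Mask = ~(1 << 6) = 0111111
Bit 6 of A is 1, so AND-ing with the mask clears it to 0.
  1110101
& 0111111
---------
  0110101

Answer: 0110101 (53)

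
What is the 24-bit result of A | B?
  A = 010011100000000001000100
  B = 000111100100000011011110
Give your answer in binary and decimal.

Apply | to each column (1 where either bit is 1):
  010011100000000001000100
| 000111100100000011011110
--------------------------
  010111100100000011011110

Answer: 010111100100000011011110 (6176990)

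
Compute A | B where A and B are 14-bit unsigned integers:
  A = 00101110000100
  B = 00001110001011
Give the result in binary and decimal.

Apply | to each column (1 where either bit is 1):
  00101110000100
| 00001110001011
----------------
  00101110001111

Answer: 00101110001111 (2959)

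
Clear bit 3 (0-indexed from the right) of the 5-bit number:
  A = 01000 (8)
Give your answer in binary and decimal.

Mask = ~(1 << 3) = 10111
Bit 3 of A is 1, so AND-ing with the mask clears it to 0.
  01000
& 10111
-------
  00000

Answer: 00000 (0)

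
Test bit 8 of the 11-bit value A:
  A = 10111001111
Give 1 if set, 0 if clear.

Bit 8 is the 9th from the right.
  10111001111
    ^
That bit is 1.

Answer: 1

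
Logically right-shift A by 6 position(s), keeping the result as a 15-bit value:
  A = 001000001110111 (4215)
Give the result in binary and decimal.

Logical shift right by 6: drop the bottom 6 bit(s), prepend 6 zero(s) on the left.
  001000001110111  ->  keep [001000001], discard [110111], prepend 000000
= 000000001000001

Answer: 000000001000001 (65)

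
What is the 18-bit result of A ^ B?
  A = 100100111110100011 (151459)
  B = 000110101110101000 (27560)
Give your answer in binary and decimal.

Apply ^ to each column (1 where bits differ):
  100100111110100011
^ 000110101110101000
--------------------
  100010010000001011

Answer: 100010010000001011 (140299)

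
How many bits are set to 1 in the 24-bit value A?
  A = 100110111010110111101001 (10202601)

100110111010110111101001
1-bits at positions (from bit 0 = LSB): 0, 3, 5, 6, 7, 8, 10, 11, 13, 15, 16, 17, 19, 20, 23
Count = 15

Answer: 15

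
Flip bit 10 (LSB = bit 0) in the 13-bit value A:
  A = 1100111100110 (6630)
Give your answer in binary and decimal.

Mask = 1 << 10 = 0010000000000
Bit 10 of A is 0; XOR with the mask flips it to 1.
  1100111100110
^ 0010000000000
---------------
  1110111100110

Answer: 1110111100110 (7654)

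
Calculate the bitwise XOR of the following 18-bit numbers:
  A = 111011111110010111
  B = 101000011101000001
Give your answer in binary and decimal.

Apply ^ to each column (1 where bits differ):
  111011111110010111
^ 101000011101000001
--------------------
  010011100011010110

Answer: 010011100011010110 (80086)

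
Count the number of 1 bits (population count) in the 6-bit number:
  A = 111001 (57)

111001
1-bits at positions (from bit 0 = LSB): 0, 3, 4, 5
Count = 4

Answer: 4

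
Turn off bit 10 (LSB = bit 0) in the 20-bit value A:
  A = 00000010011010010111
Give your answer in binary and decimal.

Mask = ~(1 << 10) = 11111111101111111111
Bit 10 of A is 1, so AND-ing with the mask clears it to 0.
  00000010011010010111
& 11111111101111111111
----------------------
  00000010001010010111

Answer: 00000010001010010111 (8855)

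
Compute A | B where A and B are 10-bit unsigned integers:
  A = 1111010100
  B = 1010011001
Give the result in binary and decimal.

Apply | to each column (1 where either bit is 1):
  1111010100
| 1010011001
------------
  1111011101

Answer: 1111011101 (989)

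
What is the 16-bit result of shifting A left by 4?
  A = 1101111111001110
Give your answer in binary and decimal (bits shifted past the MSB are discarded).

Shift left by 4: drop the top 4 bit(s), append 4 zero(s) on the right.
  1101111111001110  ->  discard [1101], keep [111111001110], append 0000
= 1111110011100000

Answer: 1111110011100000 (64736)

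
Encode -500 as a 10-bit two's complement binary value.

1. Binary of +500:  0111110100
2. Invert bits:     1000001011
3. Add 1:           1000001100

Answer: 1000001100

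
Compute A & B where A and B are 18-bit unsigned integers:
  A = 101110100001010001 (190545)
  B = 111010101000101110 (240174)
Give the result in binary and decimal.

Apply & to each column (1 only where both bits are 1):
  101110100001010001
& 111010101000101110
--------------------
  101010100000000000

Answer: 101010100000000000 (174080)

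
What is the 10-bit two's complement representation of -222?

1. Binary of +222:  0011011110
2. Invert bits:     1100100001
3. Add 1:           1100100010

Answer: 1100100010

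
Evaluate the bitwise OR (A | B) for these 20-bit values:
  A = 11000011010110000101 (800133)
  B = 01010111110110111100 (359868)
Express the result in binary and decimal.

Apply | to each column (1 where either bit is 1):
  11000011010110000101
| 01010111110110111100
----------------------
  11010111110110111101

Answer: 11010111110110111101 (884157)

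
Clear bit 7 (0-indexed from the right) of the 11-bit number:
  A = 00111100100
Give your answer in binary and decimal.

Mask = ~(1 << 7) = 11101111111
Bit 7 of A is 1, so AND-ing with the mask clears it to 0.
  00111100100
& 11101111111
-------------
  00101100100

Answer: 00101100100 (356)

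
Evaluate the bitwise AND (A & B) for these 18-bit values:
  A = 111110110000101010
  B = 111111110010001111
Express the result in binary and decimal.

Apply & to each column (1 only where both bits are 1):
  111110110000101010
& 111111110010001111
--------------------
  111110110000001010

Answer: 111110110000001010 (257034)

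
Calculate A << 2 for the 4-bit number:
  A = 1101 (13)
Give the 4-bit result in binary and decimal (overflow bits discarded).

Shift left by 2: drop the top 2 bit(s), append 2 zero(s) on the right.
  1101  ->  discard [11], keep [01], append 00
= 0100

Answer: 0100 (4)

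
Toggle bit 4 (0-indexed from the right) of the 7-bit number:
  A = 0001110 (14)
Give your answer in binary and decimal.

Mask = 1 << 4 = 0010000
Bit 4 of A is 0; XOR with the mask flips it to 1.
  0001110
^ 0010000
---------
  0011110

Answer: 0011110 (30)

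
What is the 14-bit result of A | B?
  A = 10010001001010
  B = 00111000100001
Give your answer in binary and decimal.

Apply | to each column (1 where either bit is 1):
  10010001001010
| 00111000100001
----------------
  10111001101011

Answer: 10111001101011 (11883)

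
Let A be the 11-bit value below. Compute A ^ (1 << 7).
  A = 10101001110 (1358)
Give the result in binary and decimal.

Mask = 1 << 7 = 00010000000
Bit 7 of A is 0; XOR with the mask flips it to 1.
  10101001110
^ 00010000000
-------------
  10111001110

Answer: 10111001110 (1486)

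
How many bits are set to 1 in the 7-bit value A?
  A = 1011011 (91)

1011011
1-bits at positions (from bit 0 = LSB): 0, 1, 3, 4, 6
Count = 5

Answer: 5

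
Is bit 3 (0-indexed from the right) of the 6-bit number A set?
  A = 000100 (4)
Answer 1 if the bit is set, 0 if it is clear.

Bit 3 is the 4th from the right.
  000100
    ^
That bit is 0.

Answer: 0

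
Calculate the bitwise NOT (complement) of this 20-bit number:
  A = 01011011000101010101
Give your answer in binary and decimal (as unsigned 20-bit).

Flip each bit (0->1, 1->0):
  01011011000101010101
  10100100111010101010

Answer: 10100100111010101010 (675498)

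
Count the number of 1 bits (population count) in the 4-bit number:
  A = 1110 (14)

1110
1-bits at positions (from bit 0 = LSB): 1, 2, 3
Count = 3

Answer: 3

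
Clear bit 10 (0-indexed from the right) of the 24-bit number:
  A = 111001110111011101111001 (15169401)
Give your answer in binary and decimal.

Mask = ~(1 << 10) = 111111111111101111111111
Bit 10 of A is 1, so AND-ing with the mask clears it to 0.
  111001110111011101111001
& 111111111111101111111111
--------------------------
  111001110111001101111001

Answer: 111001110111001101111001 (15168377)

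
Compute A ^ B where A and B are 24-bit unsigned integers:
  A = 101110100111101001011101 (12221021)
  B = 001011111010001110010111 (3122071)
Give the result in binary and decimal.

Apply ^ to each column (1 where bits differ):
  101110100111101001011101
^ 001011111010001110010111
--------------------------
  100101011101100111001010

Answer: 100101011101100111001010 (9820618)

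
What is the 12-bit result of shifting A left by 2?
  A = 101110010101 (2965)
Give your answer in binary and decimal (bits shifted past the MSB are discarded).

Shift left by 2: drop the top 2 bit(s), append 2 zero(s) on the right.
  101110010101  ->  discard [10], keep [1110010101], append 00
= 111001010100

Answer: 111001010100 (3668)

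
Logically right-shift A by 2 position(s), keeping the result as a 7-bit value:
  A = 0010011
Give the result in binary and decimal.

Logical shift right by 2: drop the bottom 2 bit(s), prepend 2 zero(s) on the left.
  0010011  ->  keep [00100], discard [11], prepend 00
= 0000100

Answer: 0000100 (4)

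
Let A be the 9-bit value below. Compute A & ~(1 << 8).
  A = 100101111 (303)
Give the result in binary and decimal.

Mask = ~(1 << 8) = 011111111
Bit 8 of A is 1, so AND-ing with the mask clears it to 0.
  100101111
& 011111111
-----------
  000101111

Answer: 000101111 (47)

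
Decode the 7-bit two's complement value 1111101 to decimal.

MSB is 1, so the value is negative. Find the magnitude:
1. Invert bits:  0000010
2. Add 1:        0000011  = 3
3. Apply sign:   -3

Answer: -3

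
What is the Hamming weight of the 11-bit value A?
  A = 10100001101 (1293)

10100001101
1-bits at positions (from bit 0 = LSB): 0, 2, 3, 8, 10
Count = 5

Answer: 5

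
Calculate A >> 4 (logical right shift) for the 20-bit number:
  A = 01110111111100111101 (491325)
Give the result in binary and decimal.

Logical shift right by 4: drop the bottom 4 bit(s), prepend 4 zero(s) on the left.
  01110111111100111101  ->  keep [0111011111110011], discard [1101], prepend 0000
= 00000111011111110011

Answer: 00000111011111110011 (30707)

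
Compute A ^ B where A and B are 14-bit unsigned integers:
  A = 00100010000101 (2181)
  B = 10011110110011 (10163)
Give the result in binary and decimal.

Apply ^ to each column (1 where bits differ):
  00100010000101
^ 10011110110011
----------------
  10111100110110

Answer: 10111100110110 (12086)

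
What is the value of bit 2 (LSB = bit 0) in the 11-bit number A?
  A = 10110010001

Bit 2 is the 3rd from the right.
  10110010001
          ^
That bit is 0.

Answer: 0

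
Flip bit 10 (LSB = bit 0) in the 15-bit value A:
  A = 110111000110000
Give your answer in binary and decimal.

Mask = 1 << 10 = 000010000000000
Bit 10 of A is 1; XOR with the mask flips it to 0.
  110111000110000
^ 000010000000000
-----------------
  110101000110000

Answer: 110101000110000 (27184)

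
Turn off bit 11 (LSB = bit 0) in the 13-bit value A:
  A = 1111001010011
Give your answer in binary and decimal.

Mask = ~(1 << 11) = 1011111111111
Bit 11 of A is 1, so AND-ing with the mask clears it to 0.
  1111001010011
& 1011111111111
---------------
  1011001010011

Answer: 1011001010011 (5715)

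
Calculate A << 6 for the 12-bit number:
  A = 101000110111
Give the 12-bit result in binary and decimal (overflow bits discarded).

Shift left by 6: drop the top 6 bit(s), append 6 zero(s) on the right.
  101000110111  ->  discard [101000], keep [110111], append 000000
= 110111000000

Answer: 110111000000 (3520)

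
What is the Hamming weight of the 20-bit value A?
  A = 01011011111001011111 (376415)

01011011111001011111
1-bits at positions (from bit 0 = LSB): 0, 1, 2, 3, 4, 6, 9, 10, 11, 12, 13, 15, 16, 18
Count = 14

Answer: 14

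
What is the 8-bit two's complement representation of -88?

1. Binary of +88:  01011000
2. Invert bits:     10100111
3. Add 1:           10101000

Answer: 10101000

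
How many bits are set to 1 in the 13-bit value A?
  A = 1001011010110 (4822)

1001011010110
1-bits at positions (from bit 0 = LSB): 1, 2, 4, 6, 7, 9, 12
Count = 7

Answer: 7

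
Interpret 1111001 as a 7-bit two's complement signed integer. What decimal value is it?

MSB is 1, so the value is negative. Find the magnitude:
1. Invert bits:  0000110
2. Add 1:        0000111  = 7
3. Apply sign:   -7

Answer: -7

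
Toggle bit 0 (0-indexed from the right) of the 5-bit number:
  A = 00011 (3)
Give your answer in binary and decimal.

Mask = 1 << 0 = 00001
Bit 0 of A is 1; XOR with the mask flips it to 0.
  00011
^ 00001
-------
  00010

Answer: 00010 (2)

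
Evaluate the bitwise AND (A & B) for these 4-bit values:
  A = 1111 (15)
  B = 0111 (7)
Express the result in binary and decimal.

Apply & to each column (1 only where both bits are 1):
  1111
& 0111
------
  0111

Answer: 0111 (7)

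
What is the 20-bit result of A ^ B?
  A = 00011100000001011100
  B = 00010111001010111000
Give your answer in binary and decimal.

Apply ^ to each column (1 where bits differ):
  00011100000001011100
^ 00010111001010111000
----------------------
  00001011001011100100

Answer: 00001011001011100100 (45796)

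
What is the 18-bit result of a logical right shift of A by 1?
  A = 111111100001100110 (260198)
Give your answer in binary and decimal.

Logical shift right by 1: drop the bottom 1 bit(s), prepend 1 zero(s) on the left.
  111111100001100110  ->  keep [11111110000110011], discard [0], prepend 0
= 011111110000110011

Answer: 011111110000110011 (130099)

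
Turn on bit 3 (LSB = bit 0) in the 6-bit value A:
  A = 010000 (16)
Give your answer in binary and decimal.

Mask = 1 << 3 = 001000
Bit 3 of A is 0, so OR-ing with the mask flips it to 1.
  010000
| 001000
--------
  011000

Answer: 011000 (24)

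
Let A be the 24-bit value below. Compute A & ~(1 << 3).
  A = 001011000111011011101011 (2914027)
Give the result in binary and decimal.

Mask = ~(1 << 3) = 111111111111111111110111
Bit 3 of A is 1, so AND-ing with the mask clears it to 0.
  001011000111011011101011
& 111111111111111111110111
--------------------------
  001011000111011011100011

Answer: 001011000111011011100011 (2914019)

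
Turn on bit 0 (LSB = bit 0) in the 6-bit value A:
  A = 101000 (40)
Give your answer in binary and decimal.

Mask = 1 << 0 = 000001
Bit 0 of A is 0, so OR-ing with the mask flips it to 1.
  101000
| 000001
--------
  101001

Answer: 101001 (41)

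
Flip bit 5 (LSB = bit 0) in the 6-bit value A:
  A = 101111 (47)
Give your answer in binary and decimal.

Mask = 1 << 5 = 100000
Bit 5 of A is 1; XOR with the mask flips it to 0.
  101111
^ 100000
--------
  001111

Answer: 001111 (15)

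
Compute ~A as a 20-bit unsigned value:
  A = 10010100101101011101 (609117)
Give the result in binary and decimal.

Flip each bit (0->1, 1->0):
  10010100101101011101
  01101011010010100010

Answer: 01101011010010100010 (439458)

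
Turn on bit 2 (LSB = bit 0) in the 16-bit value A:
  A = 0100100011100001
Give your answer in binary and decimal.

Mask = 1 << 2 = 0000000000000100
Bit 2 of A is 0, so OR-ing with the mask flips it to 1.
  0100100011100001
| 0000000000000100
------------------
  0100100011100101

Answer: 0100100011100101 (18661)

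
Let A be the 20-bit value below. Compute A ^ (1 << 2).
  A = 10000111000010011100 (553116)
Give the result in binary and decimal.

Mask = 1 << 2 = 00000000000000000100
Bit 2 of A is 1; XOR with the mask flips it to 0.
  10000111000010011100
^ 00000000000000000100
----------------------
  10000111000010011000

Answer: 10000111000010011000 (553112)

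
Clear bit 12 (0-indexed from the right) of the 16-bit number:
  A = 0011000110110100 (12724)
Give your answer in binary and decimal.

Mask = ~(1 << 12) = 1110111111111111
Bit 12 of A is 1, so AND-ing with the mask clears it to 0.
  0011000110110100
& 1110111111111111
------------------
  0010000110110100

Answer: 0010000110110100 (8628)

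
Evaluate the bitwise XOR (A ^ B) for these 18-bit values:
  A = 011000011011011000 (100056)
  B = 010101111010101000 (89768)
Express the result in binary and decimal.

Apply ^ to each column (1 where bits differ):
  011000011011011000
^ 010101111010101000
--------------------
  001101100001110000

Answer: 001101100001110000 (55408)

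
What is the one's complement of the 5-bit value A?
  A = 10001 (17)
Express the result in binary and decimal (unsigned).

Flip each bit (0->1, 1->0):
  10001
  01110

Answer: 01110 (14)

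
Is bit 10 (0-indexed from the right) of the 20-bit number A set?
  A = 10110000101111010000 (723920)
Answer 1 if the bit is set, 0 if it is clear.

Bit 10 is the 11th from the right.
  10110000101111010000
           ^
That bit is 0.

Answer: 0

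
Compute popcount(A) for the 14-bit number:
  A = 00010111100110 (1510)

00010111100110
1-bits at positions (from bit 0 = LSB): 1, 2, 5, 6, 7, 8, 10
Count = 7

Answer: 7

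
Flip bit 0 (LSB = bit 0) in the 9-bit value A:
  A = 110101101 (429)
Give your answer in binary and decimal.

Mask = 1 << 0 = 000000001
Bit 0 of A is 1; XOR with the mask flips it to 0.
  110101101
^ 000000001
-----------
  110101100

Answer: 110101100 (428)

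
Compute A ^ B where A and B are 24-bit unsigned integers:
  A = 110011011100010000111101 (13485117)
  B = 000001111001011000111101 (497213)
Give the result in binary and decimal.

Apply ^ to each column (1 where bits differ):
  110011011100010000111101
^ 000001111001011000111101
--------------------------
  110010100101001000000000

Answer: 110010100101001000000000 (13259264)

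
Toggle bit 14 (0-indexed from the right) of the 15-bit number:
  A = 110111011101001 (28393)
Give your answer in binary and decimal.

Mask = 1 << 14 = 100000000000000
Bit 14 of A is 1; XOR with the mask flips it to 0.
  110111011101001
^ 100000000000000
-----------------
  010111011101001

Answer: 010111011101001 (12009)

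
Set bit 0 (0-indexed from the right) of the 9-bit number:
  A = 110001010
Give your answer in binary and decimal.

Mask = 1 << 0 = 000000001
Bit 0 of A is 0, so OR-ing with the mask flips it to 1.
  110001010
| 000000001
-----------
  110001011

Answer: 110001011 (395)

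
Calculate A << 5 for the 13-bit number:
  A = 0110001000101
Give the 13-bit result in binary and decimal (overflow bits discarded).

Shift left by 5: drop the top 5 bit(s), append 5 zero(s) on the right.
  0110001000101  ->  discard [01100], keep [01000101], append 00000
= 0100010100000

Answer: 0100010100000 (2208)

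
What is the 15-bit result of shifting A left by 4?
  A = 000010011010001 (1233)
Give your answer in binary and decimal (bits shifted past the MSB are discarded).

Shift left by 4: drop the top 4 bit(s), append 4 zero(s) on the right.
  000010011010001  ->  discard [0000], keep [10011010001], append 0000
= 100110100010000

Answer: 100110100010000 (19728)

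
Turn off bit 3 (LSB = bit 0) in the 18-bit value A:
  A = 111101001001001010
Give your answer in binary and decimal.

Mask = ~(1 << 3) = 111111111111110111
Bit 3 of A is 1, so AND-ing with the mask clears it to 0.
  111101001001001010
& 111111111111110111
--------------------
  111101001001000010

Answer: 111101001001000010 (250434)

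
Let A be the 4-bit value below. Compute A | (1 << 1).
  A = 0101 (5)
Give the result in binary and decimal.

Mask = 1 << 1 = 0010
Bit 1 of A is 0, so OR-ing with the mask flips it to 1.
  0101
| 0010
------
  0111

Answer: 0111 (7)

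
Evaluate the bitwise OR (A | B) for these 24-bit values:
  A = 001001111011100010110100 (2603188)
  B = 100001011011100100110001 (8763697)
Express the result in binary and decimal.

Apply | to each column (1 where either bit is 1):
  001001111011100010110100
| 100001011011100100110001
--------------------------
  101001111011100110110101

Answer: 101001111011100110110101 (10992053)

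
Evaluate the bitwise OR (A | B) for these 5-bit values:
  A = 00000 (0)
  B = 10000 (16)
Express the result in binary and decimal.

Apply | to each column (1 where either bit is 1):
  00000
| 10000
-------
  10000

Answer: 10000 (16)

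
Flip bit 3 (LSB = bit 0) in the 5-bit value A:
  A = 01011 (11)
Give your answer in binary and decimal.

Mask = 1 << 3 = 01000
Bit 3 of A is 1; XOR with the mask flips it to 0.
  01011
^ 01000
-------
  00011

Answer: 00011 (3)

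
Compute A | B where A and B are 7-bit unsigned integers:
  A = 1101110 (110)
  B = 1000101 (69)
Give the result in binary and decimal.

Apply | to each column (1 where either bit is 1):
  1101110
| 1000101
---------
  1101111

Answer: 1101111 (111)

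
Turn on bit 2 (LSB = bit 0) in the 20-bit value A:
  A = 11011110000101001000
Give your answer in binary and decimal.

Mask = 1 << 2 = 00000000000000000100
Bit 2 of A is 0, so OR-ing with the mask flips it to 1.
  11011110000101001000
| 00000000000000000100
----------------------
  11011110000101001100

Answer: 11011110000101001100 (909644)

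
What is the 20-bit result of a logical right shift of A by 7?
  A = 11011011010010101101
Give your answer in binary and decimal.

Logical shift right by 7: drop the bottom 7 bit(s), prepend 7 zero(s) on the left.
  11011011010010101101  ->  keep [1101101101001], discard [0101101], prepend 0000000
= 00000001101101101001

Answer: 00000001101101101001 (7017)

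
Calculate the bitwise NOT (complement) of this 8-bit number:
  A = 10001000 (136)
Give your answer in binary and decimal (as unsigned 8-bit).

Flip each bit (0->1, 1->0):
  10001000
  01110111

Answer: 01110111 (119)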